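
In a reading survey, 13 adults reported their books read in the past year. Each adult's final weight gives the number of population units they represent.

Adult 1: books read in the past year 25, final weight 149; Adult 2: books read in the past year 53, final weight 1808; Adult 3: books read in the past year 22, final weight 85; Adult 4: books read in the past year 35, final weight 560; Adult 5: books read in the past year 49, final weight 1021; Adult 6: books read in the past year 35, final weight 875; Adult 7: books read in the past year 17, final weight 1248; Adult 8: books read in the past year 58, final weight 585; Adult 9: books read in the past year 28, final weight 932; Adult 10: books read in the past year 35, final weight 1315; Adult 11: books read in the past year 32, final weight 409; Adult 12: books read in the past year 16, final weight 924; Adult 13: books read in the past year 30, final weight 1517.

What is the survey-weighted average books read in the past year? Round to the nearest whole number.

Weighted sum = 402322
Sum of weights = 11428
Weighted mean = 402322 / 11428 = 35.204935

35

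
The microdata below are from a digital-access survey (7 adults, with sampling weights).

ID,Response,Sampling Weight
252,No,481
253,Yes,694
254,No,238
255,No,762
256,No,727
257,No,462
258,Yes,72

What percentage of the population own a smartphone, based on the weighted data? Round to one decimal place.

22.3

Sum of weights for 'Yes' = 694 + 72 = 766
Total weight = 481 + 694 + 238 + 762 + 727 + 462 + 72 = 3436
Weighted proportion = 766 / 3436 = 0.22293364 → 22.293364%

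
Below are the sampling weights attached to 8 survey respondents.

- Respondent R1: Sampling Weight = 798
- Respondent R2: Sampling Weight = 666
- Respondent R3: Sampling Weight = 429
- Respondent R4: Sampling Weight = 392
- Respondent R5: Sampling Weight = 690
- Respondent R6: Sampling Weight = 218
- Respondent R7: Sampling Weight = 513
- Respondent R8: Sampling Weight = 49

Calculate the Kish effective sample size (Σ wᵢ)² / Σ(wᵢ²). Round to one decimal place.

6.4

Σ wᵢ = 798 + 666 + 429 + 392 + 690 + 218 + 513 + 49 = 3755
Σ wᵢ² = 636804 + 443556 + 184041 + 153664 + 476100 + 47524 + 263169 + 2401 = 2207259
n_eff = 3755² / 2207259 = 14100025 / 2207259 = 6.3880247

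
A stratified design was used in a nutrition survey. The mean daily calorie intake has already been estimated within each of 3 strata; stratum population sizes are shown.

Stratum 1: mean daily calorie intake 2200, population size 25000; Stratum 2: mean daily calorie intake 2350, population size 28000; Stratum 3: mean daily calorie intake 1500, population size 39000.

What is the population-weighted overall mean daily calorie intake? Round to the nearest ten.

Σ Nₕ·x̄ₕ = 2200×25000 + 2350×28000 + 1500×39000
  = 179300000
Σ Nₕ = 25000 + 28000 + 39000 = 92000
Overall mean = 179300000 / 92000 = 1948.913

1950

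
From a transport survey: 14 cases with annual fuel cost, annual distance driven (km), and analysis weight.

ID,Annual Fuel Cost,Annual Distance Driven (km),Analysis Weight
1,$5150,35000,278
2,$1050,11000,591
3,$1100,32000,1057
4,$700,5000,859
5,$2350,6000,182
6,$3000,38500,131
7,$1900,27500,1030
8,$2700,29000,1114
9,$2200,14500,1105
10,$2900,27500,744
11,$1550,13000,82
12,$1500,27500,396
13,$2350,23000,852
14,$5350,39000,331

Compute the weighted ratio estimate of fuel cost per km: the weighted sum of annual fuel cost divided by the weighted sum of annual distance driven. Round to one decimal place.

0.1

Σ wᵢ·y = 18684500
Σ wᵢ·x = 202060000
Ratio = 18684500 / 202060000 = 0.092470058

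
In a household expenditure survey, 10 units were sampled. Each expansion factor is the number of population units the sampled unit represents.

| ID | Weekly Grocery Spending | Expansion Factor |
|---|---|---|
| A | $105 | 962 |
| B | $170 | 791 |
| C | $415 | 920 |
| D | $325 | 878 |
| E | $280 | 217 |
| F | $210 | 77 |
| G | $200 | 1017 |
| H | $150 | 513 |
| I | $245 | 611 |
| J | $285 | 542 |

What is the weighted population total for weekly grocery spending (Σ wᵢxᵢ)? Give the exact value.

1564075

Weighted total = 105×962 + 170×791 + 415×920 + 325×878 + 280×217 + 210×77 + 200×1017 + 150×513 + 245×611 + 285×542
  = 1564075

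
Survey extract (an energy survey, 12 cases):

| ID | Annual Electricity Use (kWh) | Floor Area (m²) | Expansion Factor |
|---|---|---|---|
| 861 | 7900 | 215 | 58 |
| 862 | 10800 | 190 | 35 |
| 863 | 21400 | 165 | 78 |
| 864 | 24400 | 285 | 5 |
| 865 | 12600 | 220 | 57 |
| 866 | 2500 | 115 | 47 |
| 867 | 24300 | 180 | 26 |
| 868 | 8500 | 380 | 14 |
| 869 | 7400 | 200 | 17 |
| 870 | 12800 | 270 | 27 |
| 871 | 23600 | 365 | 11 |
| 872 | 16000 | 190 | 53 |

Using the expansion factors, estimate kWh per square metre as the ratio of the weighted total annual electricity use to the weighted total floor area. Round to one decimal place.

67.3

Σ wᵢ·y = 7900×58 + 10800×35 + 21400×78 + 24400×5 + 12600×57 + 2500×47 + 24300×26 + 8500×14 + 7400×17 + 12800×27 + 23600×11 + 16000×53
  = 5792900
Σ wᵢ·x = 215×58 + 190×35 + 165×78 + 285×5 + 220×57 + 115×47 + 180×26 + 380×14 + 200×17 + 270×27 + 365×11 + 190×53
  = 12470 + 6650 + 12870 + 1425 + 12540 + 5405 + 4680 + 5320 + 3400 + 7290 + 4015 + 10070 = 86135
Ratio = 5792900 / 86135 = 67.25373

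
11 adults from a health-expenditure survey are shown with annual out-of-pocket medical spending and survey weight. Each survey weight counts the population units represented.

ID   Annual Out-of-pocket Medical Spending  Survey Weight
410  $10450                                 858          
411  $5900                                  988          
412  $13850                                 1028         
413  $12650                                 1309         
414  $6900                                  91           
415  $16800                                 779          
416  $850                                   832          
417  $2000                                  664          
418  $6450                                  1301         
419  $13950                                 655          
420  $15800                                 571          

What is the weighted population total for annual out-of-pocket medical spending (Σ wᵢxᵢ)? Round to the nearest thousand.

87893000

Weighted total = 10450×858 + 5900×988 + 13850×1028 + 12650×1309 + 6900×91 + 16800×779 + 850×832 + 2000×664 + 6450×1301 + 13950×655 + 15800×571
  = 8966100 + 5829200 + 14237800 + 16558850 + 627900 + 13087200 + 707200 + 1328000 + 8391450 + 9137250 + 9021800 = 87892750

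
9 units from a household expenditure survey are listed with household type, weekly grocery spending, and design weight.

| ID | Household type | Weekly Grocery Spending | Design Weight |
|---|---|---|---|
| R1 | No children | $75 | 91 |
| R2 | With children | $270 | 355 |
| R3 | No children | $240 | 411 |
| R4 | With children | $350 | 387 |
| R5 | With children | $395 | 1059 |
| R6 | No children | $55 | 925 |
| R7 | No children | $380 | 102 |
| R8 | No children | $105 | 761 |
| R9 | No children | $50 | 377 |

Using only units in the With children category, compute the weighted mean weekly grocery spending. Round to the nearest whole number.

361

With children rows: R2, R4, R5
Weighted sum = 270×355 + 350×387 + 395×1059
  = 95850 + 135450 + 418305 = 649605
Sum of weights = 355 + 387 + 1059 = 1801
Weighted mean = 649605 / 1801 = 360.69128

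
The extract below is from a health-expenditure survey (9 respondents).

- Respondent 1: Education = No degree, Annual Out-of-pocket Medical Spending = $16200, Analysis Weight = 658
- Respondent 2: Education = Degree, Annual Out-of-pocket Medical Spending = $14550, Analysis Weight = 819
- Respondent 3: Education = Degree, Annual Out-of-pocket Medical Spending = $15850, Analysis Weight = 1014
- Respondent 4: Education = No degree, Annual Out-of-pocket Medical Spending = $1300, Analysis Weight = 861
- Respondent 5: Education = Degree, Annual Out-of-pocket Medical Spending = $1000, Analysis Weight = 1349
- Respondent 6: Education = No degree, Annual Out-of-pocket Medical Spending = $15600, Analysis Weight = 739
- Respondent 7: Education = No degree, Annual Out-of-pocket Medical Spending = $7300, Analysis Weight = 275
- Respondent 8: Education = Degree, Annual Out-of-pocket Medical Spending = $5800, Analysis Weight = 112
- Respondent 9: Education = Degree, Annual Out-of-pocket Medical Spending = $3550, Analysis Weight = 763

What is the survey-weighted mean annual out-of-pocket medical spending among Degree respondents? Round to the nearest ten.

Degree rows: 2, 3, 5, 8, 9
Weighted sum = 14550×819 + 15850×1014 + 1000×1349 + 5800×112 + 3550×763
  = 11916450 + 16071900 + 1349000 + 649600 + 2708650 = 32695600
Sum of weights = 819 + 1014 + 1349 + 112 + 763 = 4057
Weighted mean = 32695600 / 4057 = 8059.0584

8060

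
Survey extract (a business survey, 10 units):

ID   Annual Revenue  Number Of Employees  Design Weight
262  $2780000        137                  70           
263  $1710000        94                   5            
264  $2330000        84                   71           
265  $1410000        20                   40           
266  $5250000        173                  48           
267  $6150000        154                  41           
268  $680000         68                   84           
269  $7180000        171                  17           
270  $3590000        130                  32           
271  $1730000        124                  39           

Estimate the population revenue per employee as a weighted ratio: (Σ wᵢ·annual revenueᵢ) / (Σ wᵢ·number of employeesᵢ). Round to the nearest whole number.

Σ wᵢ·y = 2780000×70 + 1710000×5 + 2330000×71 + 1410000×40 + 5250000×48 + 6150000×41 + 680000×84 + 7180000×17 + 3590000×32 + 1730000×39
  = 1290660000
Σ wᵢ·x = 137×70 + 94×5 + 84×71 + 20×40 + 173×48 + 154×41 + 68×84 + 171×17 + 130×32 + 124×39
  = 9590 + 470 + 5964 + 800 + 8304 + 6314 + 5712 + 2907 + 4160 + 4836 = 49057
Ratio = 1290660000 / 49057 = 26309.395

26309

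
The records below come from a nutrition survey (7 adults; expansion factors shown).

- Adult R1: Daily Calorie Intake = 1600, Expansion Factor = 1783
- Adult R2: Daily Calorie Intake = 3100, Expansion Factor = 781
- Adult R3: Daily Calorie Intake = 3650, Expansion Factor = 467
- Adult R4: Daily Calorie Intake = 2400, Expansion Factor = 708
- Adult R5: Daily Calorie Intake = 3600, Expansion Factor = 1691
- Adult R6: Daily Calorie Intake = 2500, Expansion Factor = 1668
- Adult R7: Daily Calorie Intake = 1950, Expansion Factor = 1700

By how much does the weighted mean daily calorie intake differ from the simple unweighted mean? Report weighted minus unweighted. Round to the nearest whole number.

Unweighted sum = 1600 + 3100 + 3650 + 2400 + 3600 + 2500 + 1950 = 18800
Unweighted mean = 18800 / 7 = 2685.7143
Weighted sum = 1600×1783 + 3100×781 + 3650×467 + 2400×708 + 3600×1691 + 2500×1668 + 1950×1700
  = 2852800 + 2421100 + 1704550 + 1699200 + 6087600 + 4170000 + 3315000 = 22250250
Sum of weights = 1783 + 781 + 467 + 708 + 1691 + 1668 + 1700 = 8798
Weighted mean = 22250250 / 8798 = 2529.0123
Difference (weighted minus unweighted) = -156.70201

-157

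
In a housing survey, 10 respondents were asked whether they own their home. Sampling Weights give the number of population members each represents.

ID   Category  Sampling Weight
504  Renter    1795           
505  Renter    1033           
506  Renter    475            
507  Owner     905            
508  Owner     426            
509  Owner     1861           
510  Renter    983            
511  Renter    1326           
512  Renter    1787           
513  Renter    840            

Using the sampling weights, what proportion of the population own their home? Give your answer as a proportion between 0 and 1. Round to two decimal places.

Sum of weights for 'Owner' = 905 + 426 + 1861 = 3192
Total weight = 1795 + 1033 + 475 + 905 + 426 + 1861 + 983 + 1326 + 1787 + 840 = 11431
Weighted proportion = 3192 / 11431 = 0.27924066

0.28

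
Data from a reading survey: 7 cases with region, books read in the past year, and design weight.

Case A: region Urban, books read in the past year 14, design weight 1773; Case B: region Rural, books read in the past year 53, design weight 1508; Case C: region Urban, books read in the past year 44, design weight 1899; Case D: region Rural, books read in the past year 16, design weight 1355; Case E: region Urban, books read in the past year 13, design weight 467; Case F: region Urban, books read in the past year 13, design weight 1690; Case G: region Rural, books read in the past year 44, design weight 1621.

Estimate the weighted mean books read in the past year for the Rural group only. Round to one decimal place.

Rural rows: B, D, G
Weighted sum = 53×1508 + 16×1355 + 44×1621
  = 79924 + 21680 + 71324 = 172928
Sum of weights = 1508 + 1355 + 1621 = 4484
Weighted mean = 172928 / 4484 = 38.565566

38.6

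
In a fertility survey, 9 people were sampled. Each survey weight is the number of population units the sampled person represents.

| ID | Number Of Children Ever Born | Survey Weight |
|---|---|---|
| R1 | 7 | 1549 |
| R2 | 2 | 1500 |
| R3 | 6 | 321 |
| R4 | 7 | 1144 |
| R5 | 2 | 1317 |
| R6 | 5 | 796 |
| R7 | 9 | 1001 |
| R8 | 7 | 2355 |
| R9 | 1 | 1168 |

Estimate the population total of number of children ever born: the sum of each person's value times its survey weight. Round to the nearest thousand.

Weighted total = 7×1549 + 2×1500 + 6×321 + 7×1144 + 2×1317 + 5×796 + 9×1001 + 7×2355 + 1×1168
  = 10843 + 3000 + 1926 + 8008 + 2634 + 3980 + 9009 + 16485 + 1168 = 57053

57000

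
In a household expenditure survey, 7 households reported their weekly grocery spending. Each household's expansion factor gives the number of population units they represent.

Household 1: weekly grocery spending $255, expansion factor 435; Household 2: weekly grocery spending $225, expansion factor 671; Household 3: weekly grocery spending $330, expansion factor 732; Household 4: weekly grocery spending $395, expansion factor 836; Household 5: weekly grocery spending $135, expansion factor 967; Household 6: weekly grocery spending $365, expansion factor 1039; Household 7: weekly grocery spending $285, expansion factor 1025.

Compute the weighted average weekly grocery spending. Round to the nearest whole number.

Weighted sum = 1635585
Sum of weights = 435 + 671 + 732 + 836 + 967 + 1039 + 1025 = 5705
Weighted mean = 1635585 / 5705 = 286.69325

287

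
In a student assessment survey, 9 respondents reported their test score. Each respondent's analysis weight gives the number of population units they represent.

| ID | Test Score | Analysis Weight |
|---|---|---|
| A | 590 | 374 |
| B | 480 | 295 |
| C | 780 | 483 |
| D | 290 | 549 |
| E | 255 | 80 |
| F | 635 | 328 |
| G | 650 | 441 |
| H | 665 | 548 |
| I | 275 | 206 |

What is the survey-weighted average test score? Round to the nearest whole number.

Weighted sum = 590×374 + 480×295 + 780×483 + 290×549 + 255×80 + 635×328 + 650×441 + 665×548 + 275×206
  = 220660 + 141600 + 376740 + 159210 + 20400 + 208280 + 286650 + 364420 + 56650 = 1834610
Sum of weights = 374 + 295 + 483 + 549 + 80 + 328 + 441 + 548 + 206 = 3304
Weighted mean = 1834610 / 3304 = 555.26937

555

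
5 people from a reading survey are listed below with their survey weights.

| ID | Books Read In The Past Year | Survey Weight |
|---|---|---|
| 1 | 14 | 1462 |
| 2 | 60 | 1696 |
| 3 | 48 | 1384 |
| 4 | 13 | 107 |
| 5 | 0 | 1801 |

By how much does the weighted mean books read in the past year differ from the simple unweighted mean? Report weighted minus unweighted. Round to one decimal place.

Unweighted sum = 14 + 60 + 48 + 13 + 0 = 135
Unweighted mean = 135 / 5 = 27
Weighted sum = 14×1462 + 60×1696 + 48×1384 + 13×107 + 0×1801
  = 190051
Sum of weights = 1462 + 1696 + 1384 + 107 + 1801 = 6450
Weighted mean = 190051 / 6450 = 29.465271
Difference (weighted minus unweighted) = 2.4652713

2.5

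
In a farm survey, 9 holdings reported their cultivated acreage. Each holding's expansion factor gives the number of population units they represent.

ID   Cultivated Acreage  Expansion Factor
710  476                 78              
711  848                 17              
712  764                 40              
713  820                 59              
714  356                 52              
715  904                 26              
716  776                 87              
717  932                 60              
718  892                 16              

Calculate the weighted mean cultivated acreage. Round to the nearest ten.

710

Weighted sum = 476×78 + 848×17 + 764×40 + 820×59 + 356×52 + 904×26 + 776×87 + 932×60 + 892×16
  = 37128 + 14416 + 30560 + 48380 + 18512 + 23504 + 67512 + 55920 + 14272 = 310204
Sum of weights = 78 + 17 + 40 + 59 + 52 + 26 + 87 + 60 + 16 = 435
Weighted mean = 310204 / 435 = 713.11264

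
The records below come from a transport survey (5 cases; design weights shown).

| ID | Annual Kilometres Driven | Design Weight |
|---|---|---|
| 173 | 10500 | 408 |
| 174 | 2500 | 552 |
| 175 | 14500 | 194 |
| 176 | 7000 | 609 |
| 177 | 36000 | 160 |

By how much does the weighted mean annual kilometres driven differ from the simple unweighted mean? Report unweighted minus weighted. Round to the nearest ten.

4480

Unweighted sum = 10500 + 2500 + 14500 + 7000 + 36000 = 70500
Unweighted mean = 70500 / 5 = 14100
Weighted sum = 10500×408 + 2500×552 + 14500×194 + 7000×609 + 36000×160
  = 18500000
Sum of weights = 408 + 552 + 194 + 609 + 160 = 1923
Weighted mean = 18500000 / 1923 = 9620.3848
Difference (unweighted minus weighted) = 4479.6152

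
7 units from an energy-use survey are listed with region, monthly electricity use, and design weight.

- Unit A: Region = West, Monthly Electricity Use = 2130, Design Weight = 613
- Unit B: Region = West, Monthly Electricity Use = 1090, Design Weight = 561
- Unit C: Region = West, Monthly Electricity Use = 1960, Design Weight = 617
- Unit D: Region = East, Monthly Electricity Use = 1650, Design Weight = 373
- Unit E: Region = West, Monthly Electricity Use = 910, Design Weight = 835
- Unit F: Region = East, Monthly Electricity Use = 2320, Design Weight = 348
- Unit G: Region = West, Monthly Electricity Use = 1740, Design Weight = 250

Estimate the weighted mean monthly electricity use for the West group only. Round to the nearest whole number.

West rows: A, B, C, E, G
Weighted sum = 2130×613 + 1090×561 + 1960×617 + 910×835 + 1740×250
  = 1305690 + 611490 + 1209320 + 759850 + 435000 = 4321350
Sum of weights = 613 + 561 + 617 + 835 + 250 = 2876
Weighted mean = 4321350 / 2876 = 1502.5556

1503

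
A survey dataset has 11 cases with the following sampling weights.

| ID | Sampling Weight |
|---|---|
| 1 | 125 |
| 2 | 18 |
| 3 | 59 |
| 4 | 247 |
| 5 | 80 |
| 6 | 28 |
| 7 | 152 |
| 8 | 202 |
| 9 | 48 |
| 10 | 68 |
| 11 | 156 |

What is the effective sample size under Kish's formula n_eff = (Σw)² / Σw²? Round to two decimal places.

7.66

Σ wᵢ = 125 + 18 + 59 + 247 + 80 + 28 + 152 + 202 + 48 + 68 + 156 = 1183
Σ wᵢ² = 182795
n_eff = 1183² / 182795 = 1399489 / 182795 = 7.6560573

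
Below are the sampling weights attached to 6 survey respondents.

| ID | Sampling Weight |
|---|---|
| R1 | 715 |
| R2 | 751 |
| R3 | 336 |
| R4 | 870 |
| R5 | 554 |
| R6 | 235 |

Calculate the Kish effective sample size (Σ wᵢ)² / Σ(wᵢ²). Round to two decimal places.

Σ wᵢ = 715 + 751 + 336 + 870 + 554 + 235 = 3461
Σ wᵢ² = 511225 + 564001 + 112896 + 756900 + 306916 + 55225 = 2307163
n_eff = 3461² / 2307163 = 11978521 / 2307163 = 5.1918833

5.19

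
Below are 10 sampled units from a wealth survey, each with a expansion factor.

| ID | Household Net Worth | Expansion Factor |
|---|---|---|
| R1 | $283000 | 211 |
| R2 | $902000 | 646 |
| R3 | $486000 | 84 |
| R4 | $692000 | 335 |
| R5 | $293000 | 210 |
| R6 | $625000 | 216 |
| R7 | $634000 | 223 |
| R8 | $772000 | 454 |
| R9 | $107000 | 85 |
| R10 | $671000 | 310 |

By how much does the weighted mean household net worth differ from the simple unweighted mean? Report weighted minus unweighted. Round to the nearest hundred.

Unweighted sum = 5465000
Unweighted mean = 5465000 / 10 = 546500
Weighted sum = 1820554000
Sum of weights = 211 + 646 + 84 + 335 + 210 + 216 + 223 + 454 + 85 + 310 = 2774
Weighted mean = 1820554000 / 2774 = 656292
Difference (weighted minus unweighted) = 109792

109800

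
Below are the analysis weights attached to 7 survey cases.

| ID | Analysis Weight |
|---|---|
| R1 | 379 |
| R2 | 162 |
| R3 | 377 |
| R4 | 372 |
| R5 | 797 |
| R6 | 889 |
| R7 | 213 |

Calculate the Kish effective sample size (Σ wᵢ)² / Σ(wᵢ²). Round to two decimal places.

Σ wᵢ = 379 + 162 + 377 + 372 + 797 + 889 + 213 = 3189
Σ wᵢ² = 143641 + 26244 + 142129 + 138384 + 635209 + 790321 + 45369 = 1921297
n_eff = 3189² / 1921297 = 10169721 / 1921297 = 5.2931541

5.29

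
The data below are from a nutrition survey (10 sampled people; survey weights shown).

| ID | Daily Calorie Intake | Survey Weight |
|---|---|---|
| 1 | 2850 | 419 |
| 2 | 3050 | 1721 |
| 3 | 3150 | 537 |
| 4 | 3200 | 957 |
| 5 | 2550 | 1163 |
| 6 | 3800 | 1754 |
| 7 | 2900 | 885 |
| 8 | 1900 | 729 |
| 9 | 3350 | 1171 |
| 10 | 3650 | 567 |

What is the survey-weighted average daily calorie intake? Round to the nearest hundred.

Weighted sum = 2850×419 + 3050×1721 + 3150×537 + 3200×957 + 2550×1163 + 3800×1754 + 2900×885 + 1900×729 + 3350×1171 + 3650×567
  = 1194150 + 5249050 + 1691550 + 3062400 + 2965650 + 6665200 + 2566500 + 1385100 + 3922850 + 2069550 = 30772000
Sum of weights = 419 + 1721 + 537 + 957 + 1163 + 1754 + 885 + 729 + 1171 + 567 = 9903
Weighted mean = 30772000 / 9903 = 3107.3412

3100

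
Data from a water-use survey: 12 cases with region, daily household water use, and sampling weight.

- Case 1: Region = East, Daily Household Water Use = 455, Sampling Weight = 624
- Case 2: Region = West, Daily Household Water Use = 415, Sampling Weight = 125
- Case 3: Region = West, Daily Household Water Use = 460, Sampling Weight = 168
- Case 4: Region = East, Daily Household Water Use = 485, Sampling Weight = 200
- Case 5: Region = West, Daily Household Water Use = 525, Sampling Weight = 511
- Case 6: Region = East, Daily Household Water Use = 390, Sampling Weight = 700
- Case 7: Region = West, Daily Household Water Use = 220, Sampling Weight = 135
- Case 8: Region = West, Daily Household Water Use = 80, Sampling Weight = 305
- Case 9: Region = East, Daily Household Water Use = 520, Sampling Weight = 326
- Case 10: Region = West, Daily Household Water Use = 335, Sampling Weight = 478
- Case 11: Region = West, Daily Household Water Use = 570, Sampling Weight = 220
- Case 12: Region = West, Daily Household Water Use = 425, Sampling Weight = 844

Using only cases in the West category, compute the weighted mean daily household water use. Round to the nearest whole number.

393

West rows: 2, 3, 5, 7, 8, 10, 11, 12
Weighted sum = 415×125 + 460×168 + 525×511 + 220×135 + 80×305 + 335×478 + 570×220 + 425×844
  = 51875 + 77280 + 268275 + 29700 + 24400 + 160130 + 125400 + 358700 = 1095760
Sum of weights = 2786
Weighted mean = 1095760 / 2786 = 393.3094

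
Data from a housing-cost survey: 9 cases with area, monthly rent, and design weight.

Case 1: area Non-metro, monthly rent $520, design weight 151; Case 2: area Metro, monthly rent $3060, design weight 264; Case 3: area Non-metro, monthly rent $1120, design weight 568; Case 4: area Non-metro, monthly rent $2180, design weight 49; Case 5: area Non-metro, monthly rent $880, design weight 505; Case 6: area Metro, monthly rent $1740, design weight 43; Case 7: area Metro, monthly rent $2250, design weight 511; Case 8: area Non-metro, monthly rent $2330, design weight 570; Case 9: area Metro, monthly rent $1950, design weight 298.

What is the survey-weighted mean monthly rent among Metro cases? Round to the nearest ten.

Metro rows: 2, 6, 7, 9
Weighted sum = 3060×264 + 1740×43 + 2250×511 + 1950×298
  = 2613510
Sum of weights = 1116
Weighted mean = 2613510 / 1116 = 2341.8548

2340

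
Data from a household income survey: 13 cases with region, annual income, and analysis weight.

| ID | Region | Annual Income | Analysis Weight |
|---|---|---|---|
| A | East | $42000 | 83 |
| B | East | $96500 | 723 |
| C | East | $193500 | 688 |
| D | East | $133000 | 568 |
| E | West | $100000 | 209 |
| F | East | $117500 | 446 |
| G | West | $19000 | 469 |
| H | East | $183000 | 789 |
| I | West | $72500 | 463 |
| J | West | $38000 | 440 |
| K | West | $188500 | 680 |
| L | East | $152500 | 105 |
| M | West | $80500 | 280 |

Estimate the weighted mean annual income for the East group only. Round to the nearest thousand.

East rows: A, B, C, D, F, H, L
Weighted sum = 42000×83 + 96500×723 + 193500×688 + 133000×568 + 117500×446 + 183000×789 + 152500×105
  = 3486000 + 69769500 + 133128000 + 75544000 + 52405000 + 144387000 + 16012500 = 494732000
Sum of weights = 83 + 723 + 688 + 568 + 446 + 789 + 105 = 3402
Weighted mean = 494732000 / 3402 = 145423.87

145000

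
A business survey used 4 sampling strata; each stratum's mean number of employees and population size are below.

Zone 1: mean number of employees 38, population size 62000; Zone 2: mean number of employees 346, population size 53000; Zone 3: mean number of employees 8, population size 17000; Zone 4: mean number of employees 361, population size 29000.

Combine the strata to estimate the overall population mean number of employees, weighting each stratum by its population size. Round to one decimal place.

Σ Nₕ·x̄ₕ = 31299000
Σ Nₕ = 62000 + 53000 + 17000 + 29000 = 161000
Overall mean = 31299000 / 161000 = 194.40373

194.4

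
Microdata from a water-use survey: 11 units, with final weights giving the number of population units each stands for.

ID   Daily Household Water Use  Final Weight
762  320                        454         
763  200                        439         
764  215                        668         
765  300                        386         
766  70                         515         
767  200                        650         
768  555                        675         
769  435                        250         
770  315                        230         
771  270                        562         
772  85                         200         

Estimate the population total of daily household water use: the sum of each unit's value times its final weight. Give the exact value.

1383115

Weighted total = 1383115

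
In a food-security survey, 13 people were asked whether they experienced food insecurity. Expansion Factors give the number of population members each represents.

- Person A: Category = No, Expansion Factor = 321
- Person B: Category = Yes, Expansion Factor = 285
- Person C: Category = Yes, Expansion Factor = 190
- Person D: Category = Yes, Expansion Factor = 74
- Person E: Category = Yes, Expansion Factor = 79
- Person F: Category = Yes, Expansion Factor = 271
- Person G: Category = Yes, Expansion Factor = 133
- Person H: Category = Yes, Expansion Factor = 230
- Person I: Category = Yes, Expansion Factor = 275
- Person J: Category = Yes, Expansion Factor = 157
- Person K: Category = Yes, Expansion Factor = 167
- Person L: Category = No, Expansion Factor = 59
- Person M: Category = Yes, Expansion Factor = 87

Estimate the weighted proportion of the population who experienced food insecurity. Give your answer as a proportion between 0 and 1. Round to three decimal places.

Sum of weights for 'Yes' = 285 + 190 + 74 + 79 + 271 + 133 + 230 + 275 + 157 + 167 + 87 = 1948
Total weight = 2328
Weighted proportion = 1948 / 2328 = 0.83676976

0.837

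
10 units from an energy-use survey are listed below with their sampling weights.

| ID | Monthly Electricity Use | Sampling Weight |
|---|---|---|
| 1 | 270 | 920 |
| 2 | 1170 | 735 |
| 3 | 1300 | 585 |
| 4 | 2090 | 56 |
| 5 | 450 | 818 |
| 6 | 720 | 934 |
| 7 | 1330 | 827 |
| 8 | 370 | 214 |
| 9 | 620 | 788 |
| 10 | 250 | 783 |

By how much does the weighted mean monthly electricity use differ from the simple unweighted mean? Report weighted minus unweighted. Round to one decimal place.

-122.8

Unweighted sum = 8570
Unweighted mean = 8570 / 10 = 857
Weighted sum = 270×920 + 1170×735 + 1300×585 + 2090×56 + 450×818 + 720×934 + 1330×827 + 370×214 + 620×788 + 250×783
  = 248400 + 859950 + 760500 + 117040 + 368100 + 672480 + 1099910 + 79180 + 488560 + 195750 = 4889870
Sum of weights = 920 + 735 + 585 + 56 + 818 + 934 + 827 + 214 + 788 + 783 = 6660
Weighted mean = 4889870 / 6660 = 734.21471
Difference (weighted minus unweighted) = -122.78529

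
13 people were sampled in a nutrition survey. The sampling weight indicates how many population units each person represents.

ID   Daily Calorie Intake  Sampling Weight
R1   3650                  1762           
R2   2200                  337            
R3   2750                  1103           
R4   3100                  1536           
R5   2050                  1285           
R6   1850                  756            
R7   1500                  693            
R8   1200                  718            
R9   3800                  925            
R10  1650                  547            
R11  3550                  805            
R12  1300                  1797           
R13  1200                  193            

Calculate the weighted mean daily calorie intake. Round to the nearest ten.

Weighted sum = 30744500
Sum of weights = 12457
Weighted mean = 30744500 / 12457 = 2468.0501

2470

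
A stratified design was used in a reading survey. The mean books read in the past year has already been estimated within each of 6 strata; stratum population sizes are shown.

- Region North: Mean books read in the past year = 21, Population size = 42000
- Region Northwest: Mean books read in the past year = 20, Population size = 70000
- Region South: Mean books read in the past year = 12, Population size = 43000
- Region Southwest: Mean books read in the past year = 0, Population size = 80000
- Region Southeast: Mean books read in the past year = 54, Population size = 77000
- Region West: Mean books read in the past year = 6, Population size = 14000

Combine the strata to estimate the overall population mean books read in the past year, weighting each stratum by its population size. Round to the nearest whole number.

22

Σ Nₕ·x̄ₕ = 21×42000 + 20×70000 + 12×43000 + 0×80000 + 54×77000 + 6×14000
  = 882000 + 1400000 + 516000 + 0 + 4158000 + 84000 = 7040000
Σ Nₕ = 42000 + 70000 + 43000 + 80000 + 77000 + 14000 = 326000
Overall mean = 7040000 / 326000 = 21.595092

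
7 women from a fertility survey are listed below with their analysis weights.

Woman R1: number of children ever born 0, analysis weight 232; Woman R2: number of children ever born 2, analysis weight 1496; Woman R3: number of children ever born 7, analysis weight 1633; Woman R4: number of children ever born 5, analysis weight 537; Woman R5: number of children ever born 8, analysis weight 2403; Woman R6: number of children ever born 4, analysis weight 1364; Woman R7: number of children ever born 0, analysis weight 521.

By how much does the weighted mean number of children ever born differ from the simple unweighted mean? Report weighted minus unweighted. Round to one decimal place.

1.4

Unweighted sum = 0 + 2 + 7 + 5 + 8 + 4 + 0 = 26
Unweighted mean = 26 / 7 = 3.7142857
Weighted sum = 0×232 + 2×1496 + 7×1633 + 5×537 + 8×2403 + 4×1364 + 0×521
  = 41788
Sum of weights = 232 + 1496 + 1633 + 537 + 2403 + 1364 + 521 = 8186
Weighted mean = 41788 / 8186 = 5.1048131
Difference (weighted minus unweighted) = 1.3905274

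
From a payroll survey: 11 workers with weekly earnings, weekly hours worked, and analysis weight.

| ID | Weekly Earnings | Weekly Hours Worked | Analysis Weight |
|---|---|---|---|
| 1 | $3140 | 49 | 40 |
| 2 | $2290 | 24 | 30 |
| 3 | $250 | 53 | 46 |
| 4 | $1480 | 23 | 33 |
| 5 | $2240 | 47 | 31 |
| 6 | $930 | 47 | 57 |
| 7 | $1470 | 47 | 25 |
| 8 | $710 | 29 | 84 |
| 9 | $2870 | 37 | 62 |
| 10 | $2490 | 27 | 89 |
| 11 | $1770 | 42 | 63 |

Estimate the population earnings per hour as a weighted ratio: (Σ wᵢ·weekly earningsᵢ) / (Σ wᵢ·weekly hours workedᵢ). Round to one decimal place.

47.0

Σ wᵢ·y = 3140×40 + 2290×30 + 250×46 + 1480×33 + 2240×31 + 930×57 + 1470×25 + 710×84 + 2870×62 + 2490×89 + 1770×63
  = 984540
Σ wᵢ·x = 20967
Ratio = 984540 / 20967 = 46.956646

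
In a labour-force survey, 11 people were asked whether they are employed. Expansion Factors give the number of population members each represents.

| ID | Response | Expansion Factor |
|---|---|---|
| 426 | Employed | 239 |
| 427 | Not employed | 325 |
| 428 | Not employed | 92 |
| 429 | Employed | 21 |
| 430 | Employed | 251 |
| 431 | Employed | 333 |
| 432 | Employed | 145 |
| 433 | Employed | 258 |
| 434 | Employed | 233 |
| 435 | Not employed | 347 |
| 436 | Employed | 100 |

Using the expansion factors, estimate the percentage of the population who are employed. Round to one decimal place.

Sum of weights for 'Employed' = 239 + 21 + 251 + 333 + 145 + 258 + 233 + 100 = 1580
Total weight = 239 + 325 + 92 + 21 + 251 + 333 + 145 + 258 + 233 + 347 + 100 = 2344
Weighted proportion = 1580 / 2344 = 0.67406143 → 67.406143%

67.4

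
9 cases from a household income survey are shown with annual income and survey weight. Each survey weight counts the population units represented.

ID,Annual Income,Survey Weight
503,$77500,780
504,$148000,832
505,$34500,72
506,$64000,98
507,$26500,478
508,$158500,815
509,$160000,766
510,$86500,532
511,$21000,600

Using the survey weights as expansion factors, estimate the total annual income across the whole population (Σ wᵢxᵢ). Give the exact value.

Weighted total = 77500×780 + 148000×832 + 34500×72 + 64000×98 + 26500×478 + 158500×815 + 160000×766 + 86500×532 + 21000×600
  = 515364500

515364500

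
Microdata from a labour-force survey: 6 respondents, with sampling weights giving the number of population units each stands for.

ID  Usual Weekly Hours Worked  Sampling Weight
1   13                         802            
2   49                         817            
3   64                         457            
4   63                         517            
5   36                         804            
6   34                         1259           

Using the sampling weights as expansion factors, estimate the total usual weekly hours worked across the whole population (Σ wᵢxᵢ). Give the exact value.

184028

Weighted total = 13×802 + 49×817 + 64×457 + 63×517 + 36×804 + 34×1259
  = 10426 + 40033 + 29248 + 32571 + 28944 + 42806 = 184028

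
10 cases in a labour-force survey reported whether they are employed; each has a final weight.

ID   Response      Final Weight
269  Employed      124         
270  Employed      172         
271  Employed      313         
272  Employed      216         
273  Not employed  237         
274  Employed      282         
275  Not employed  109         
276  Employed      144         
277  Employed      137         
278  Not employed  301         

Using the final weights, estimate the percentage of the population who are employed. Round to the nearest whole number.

68

Sum of weights for 'Employed' = 124 + 172 + 313 + 216 + 282 + 144 + 137 = 1388
Total weight = 124 + 172 + 313 + 216 + 237 + 282 + 109 + 144 + 137 + 301 = 2035
Weighted proportion = 1388 / 2035 = 0.68206388 → 68.206388%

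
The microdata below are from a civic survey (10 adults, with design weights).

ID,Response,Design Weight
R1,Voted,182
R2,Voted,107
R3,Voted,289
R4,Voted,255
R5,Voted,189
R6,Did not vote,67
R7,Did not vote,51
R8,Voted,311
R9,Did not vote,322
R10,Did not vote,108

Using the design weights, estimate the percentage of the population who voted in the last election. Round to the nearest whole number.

Sum of weights for 'Voted' = 182 + 107 + 289 + 255 + 189 + 311 = 1333
Total weight = 182 + 107 + 289 + 255 + 189 + 67 + 51 + 311 + 322 + 108 = 1881
Weighted proportion = 1333 / 1881 = 0.7086656 → 70.86656%

71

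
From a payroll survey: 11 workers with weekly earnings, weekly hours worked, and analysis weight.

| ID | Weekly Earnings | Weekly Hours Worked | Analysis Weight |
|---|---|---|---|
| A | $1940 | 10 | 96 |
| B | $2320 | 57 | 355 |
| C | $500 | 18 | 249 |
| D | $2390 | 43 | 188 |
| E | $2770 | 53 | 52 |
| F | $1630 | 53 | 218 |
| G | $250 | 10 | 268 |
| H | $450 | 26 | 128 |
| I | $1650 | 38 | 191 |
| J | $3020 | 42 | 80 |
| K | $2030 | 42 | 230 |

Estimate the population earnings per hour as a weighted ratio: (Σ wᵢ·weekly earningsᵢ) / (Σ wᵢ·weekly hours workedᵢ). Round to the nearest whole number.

43

Σ wᵢ·y = 1940×96 + 2320×355 + 500×249 + 2390×188 + 2770×52 + 1630×218 + 250×268 + 450×128 + 1650×191 + 3020×80 + 2030×230
  = 186240 + 823600 + 124500 + 449320 + 144040 + 355340 + 67000 + 57600 + 315150 + 241600 + 466900 = 3231290
Σ wᵢ·x = 10×96 + 57×355 + 18×249 + 43×188 + 53×52 + 53×218 + 10×268 + 26×128 + 38×191 + 42×80 + 42×230
  = 960 + 20235 + 4482 + 8084 + 2756 + 11554 + 2680 + 3328 + 7258 + 3360 + 9660 = 74357
Ratio = 3231290 / 74357 = 43.456433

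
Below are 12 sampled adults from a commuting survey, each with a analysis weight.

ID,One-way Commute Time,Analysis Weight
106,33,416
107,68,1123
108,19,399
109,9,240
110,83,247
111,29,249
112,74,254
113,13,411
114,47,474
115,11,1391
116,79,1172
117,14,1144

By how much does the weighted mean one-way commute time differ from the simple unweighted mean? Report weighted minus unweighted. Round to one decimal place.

Unweighted sum = 33 + 68 + 19 + 9 + 83 + 29 + 74 + 13 + 47 + 11 + 79 + 14 = 479
Unweighted mean = 479 / 12 = 39.916667
Weighted sum = 33×416 + 68×1123 + 19×399 + 9×240 + 83×247 + 29×249 + 74×254 + 13×411 + 47×474 + 11×1391 + 79×1172 + 14×1144
  = 297877
Sum of weights = 416 + 1123 + 399 + 240 + 247 + 249 + 254 + 411 + 474 + 1391 + 1172 + 1144 = 7520
Weighted mean = 297877 / 7520 = 39.611303
Difference (weighted minus unweighted) = -0.30536348

-0.3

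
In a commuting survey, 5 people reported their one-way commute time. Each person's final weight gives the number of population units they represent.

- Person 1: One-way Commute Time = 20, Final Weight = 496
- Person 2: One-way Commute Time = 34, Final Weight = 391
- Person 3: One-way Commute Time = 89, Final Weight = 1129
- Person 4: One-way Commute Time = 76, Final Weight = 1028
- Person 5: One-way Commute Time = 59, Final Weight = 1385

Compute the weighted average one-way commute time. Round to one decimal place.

64.0

Weighted sum = 283538
Sum of weights = 496 + 391 + 1129 + 1028 + 1385 = 4429
Weighted mean = 283538 / 4429 = 64.018514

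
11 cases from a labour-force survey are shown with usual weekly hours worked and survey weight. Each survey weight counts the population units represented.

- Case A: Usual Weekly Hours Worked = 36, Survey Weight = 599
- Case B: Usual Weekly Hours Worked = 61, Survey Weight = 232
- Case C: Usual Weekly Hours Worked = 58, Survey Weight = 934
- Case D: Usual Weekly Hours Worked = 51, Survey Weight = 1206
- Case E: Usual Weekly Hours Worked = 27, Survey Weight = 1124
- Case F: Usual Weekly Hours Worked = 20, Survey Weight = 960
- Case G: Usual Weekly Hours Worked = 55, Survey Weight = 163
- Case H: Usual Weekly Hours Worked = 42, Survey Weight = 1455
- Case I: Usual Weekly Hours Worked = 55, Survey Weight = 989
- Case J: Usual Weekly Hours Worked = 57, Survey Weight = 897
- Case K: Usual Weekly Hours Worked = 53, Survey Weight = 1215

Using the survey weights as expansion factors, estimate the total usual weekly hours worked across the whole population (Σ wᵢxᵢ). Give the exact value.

440936

Weighted total = 36×599 + 61×232 + 58×934 + 51×1206 + 27×1124 + 20×960 + 55×163 + 42×1455 + 55×989 + 57×897 + 53×1215
  = 21564 + 14152 + 54172 + 61506 + 30348 + 19200 + 8965 + 61110 + 54395 + 51129 + 64395 = 440936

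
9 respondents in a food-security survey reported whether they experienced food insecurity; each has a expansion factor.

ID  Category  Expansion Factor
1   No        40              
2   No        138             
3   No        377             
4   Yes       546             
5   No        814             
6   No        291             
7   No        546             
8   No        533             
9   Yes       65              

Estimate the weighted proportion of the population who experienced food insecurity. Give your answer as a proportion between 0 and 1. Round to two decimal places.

Sum of weights for 'Yes' = 546 + 65 = 611
Total weight = 40 + 138 + 377 + 546 + 814 + 291 + 546 + 533 + 65 = 3350
Weighted proportion = 611 / 3350 = 0.18238806

0.18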